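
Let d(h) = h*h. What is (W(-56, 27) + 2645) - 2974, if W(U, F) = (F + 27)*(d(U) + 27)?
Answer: 170473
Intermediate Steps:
d(h) = h²
W(U, F) = (27 + F)*(27 + U²) (W(U, F) = (F + 27)*(U² + 27) = (27 + F)*(27 + U²))
(W(-56, 27) + 2645) - 2974 = ((729 + 27*27 + 27*(-56)² + 27*(-56)²) + 2645) - 2974 = ((729 + 729 + 27*3136 + 27*3136) + 2645) - 2974 = ((729 + 729 + 84672 + 84672) + 2645) - 2974 = (170802 + 2645) - 2974 = 173447 - 2974 = 170473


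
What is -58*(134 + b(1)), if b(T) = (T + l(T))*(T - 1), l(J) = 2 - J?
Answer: -7772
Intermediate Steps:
b(T) = -2 + 2*T (b(T) = (T + (2 - T))*(T - 1) = 2*(-1 + T) = -2 + 2*T)
-58*(134 + b(1)) = -58*(134 + (-2 + 2*1)) = -58*(134 + (-2 + 2)) = -58*(134 + 0) = -58*134 = -7772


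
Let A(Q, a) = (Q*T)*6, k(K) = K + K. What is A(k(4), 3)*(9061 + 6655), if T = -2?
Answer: -1508736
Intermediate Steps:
k(K) = 2*K
A(Q, a) = -12*Q (A(Q, a) = (Q*(-2))*6 = -2*Q*6 = -12*Q)
A(k(4), 3)*(9061 + 6655) = (-24*4)*(9061 + 6655) = -12*8*15716 = -96*15716 = -1508736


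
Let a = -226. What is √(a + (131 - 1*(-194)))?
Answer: 3*√11 ≈ 9.9499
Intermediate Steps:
√(a + (131 - 1*(-194))) = √(-226 + (131 - 1*(-194))) = √(-226 + (131 + 194)) = √(-226 + 325) = √99 = 3*√11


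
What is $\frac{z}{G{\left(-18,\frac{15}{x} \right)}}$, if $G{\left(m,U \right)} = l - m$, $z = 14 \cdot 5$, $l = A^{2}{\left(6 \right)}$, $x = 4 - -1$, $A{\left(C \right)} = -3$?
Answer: $\frac{70}{27} \approx 2.5926$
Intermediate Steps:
$x = 5$ ($x = 4 + 1 = 5$)
$l = 9$ ($l = \left(-3\right)^{2} = 9$)
$z = 70$
$G{\left(m,U \right)} = 9 - m$
$\frac{z}{G{\left(-18,\frac{15}{x} \right)}} = \frac{70}{9 - -18} = \frac{70}{9 + 18} = \frac{70}{27}$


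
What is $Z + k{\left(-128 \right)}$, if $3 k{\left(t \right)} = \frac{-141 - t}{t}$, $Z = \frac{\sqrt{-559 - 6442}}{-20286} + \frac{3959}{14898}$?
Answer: $\frac{285655}{953472} - \frac{i \sqrt{7001}}{20286} \approx 0.29959 - 0.0041246 i$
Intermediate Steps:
$Z = \frac{3959}{14898} - \frac{i \sqrt{7001}}{20286}$ ($Z = \sqrt{-7001} \left(- \frac{1}{20286}\right) + 3959 \cdot \frac{1}{14898} = i \sqrt{7001} \left(- \frac{1}{20286}\right) + \frac{3959}{14898} = - \frac{i \sqrt{7001}}{20286} + \frac{3959}{14898} = \frac{3959}{14898} - \frac{i \sqrt{7001}}{20286} \approx 0.26574 - 0.0041246 i$)
$k{\left(t \right)} = \frac{-141 - t}{3 t}$ ($k{\left(t \right)} = \frac{\left(-141 - t\right) \frac{1}{t}}{3} = \frac{\frac{1}{t} \left(-141 - t\right)}{3} = \frac{-141 - t}{3 t}$)
$Z + k{\left(-128 \right)} = \left(\frac{3959}{14898} - \frac{i \sqrt{7001}}{20286}\right) + \frac{-141 - -128}{3 \left(-128\right)} = \left(\frac{3959}{14898} - \frac{i \sqrt{7001}}{20286}\right) + \frac{1}{3} \left(- \frac{1}{128}\right) \left(-141 + 128\right) = \left(\frac{3959}{14898} - \frac{i \sqrt{7001}}{20286}\right) + \frac{1}{3} \left(- \frac{1}{128}\right) \left(-13\right) = \left(\frac{3959}{14898} - \frac{i \sqrt{7001}}{20286}\right) + \frac{13}{384} = \frac{285655}{953472} - \frac{i \sqrt{7001}}{20286}$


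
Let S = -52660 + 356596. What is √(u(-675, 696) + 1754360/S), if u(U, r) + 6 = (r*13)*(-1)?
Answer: I*√3265035072954/18996 ≈ 95.122*I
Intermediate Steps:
S = 303936
u(U, r) = -6 - 13*r (u(U, r) = -6 + (r*13)*(-1) = -6 + (13*r)*(-1) = -6 - 13*r)
√(u(-675, 696) + 1754360/S) = √((-6 - 13*696) + 1754360/303936) = √((-6 - 9048) + 1754360*(1/303936)) = √(-9054 + 219295/37992) = √(-343760273/37992) = I*√3265035072954/18996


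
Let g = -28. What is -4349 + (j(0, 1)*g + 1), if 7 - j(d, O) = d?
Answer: -4544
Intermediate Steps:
j(d, O) = 7 - d
-4349 + (j(0, 1)*g + 1) = -4349 + ((7 - 1*0)*(-28) + 1) = -4349 + ((7 + 0)*(-28) + 1) = -4349 + (7*(-28) + 1) = -4349 + (-196 + 1) = -4349 - 195 = -4544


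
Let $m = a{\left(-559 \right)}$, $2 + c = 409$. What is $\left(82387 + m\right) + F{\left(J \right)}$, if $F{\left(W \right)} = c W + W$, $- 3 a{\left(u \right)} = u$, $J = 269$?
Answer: $\frac{576976}{3} \approx 1.9233 \cdot 10^{5}$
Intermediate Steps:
$c = 407$ ($c = -2 + 409 = 407$)
$a{\left(u \right)} = - \frac{u}{3}$
$m = \frac{559}{3}$ ($m = \left(- \frac{1}{3}\right) \left(-559\right) = \frac{559}{3} \approx 186.33$)
$F{\left(W \right)} = 408 W$ ($F{\left(W \right)} = 407 W + W = 408 W$)
$\left(82387 + m\right) + F{\left(J \right)} = \left(82387 + \frac{559}{3}\right) + 408 \cdot 269 = \frac{247720}{3} + 109752 = \frac{576976}{3}$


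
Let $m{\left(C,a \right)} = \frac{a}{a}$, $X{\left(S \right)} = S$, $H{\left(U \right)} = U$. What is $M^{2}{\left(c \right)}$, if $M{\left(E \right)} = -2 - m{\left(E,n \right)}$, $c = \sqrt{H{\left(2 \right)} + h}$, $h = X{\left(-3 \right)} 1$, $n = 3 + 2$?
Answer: $9$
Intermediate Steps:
$n = 5$
$h = -3$ ($h = \left(-3\right) 1 = -3$)
$m{\left(C,a \right)} = 1$
$c = i$ ($c = \sqrt{2 - 3} = \sqrt{-1} = i \approx 1.0 i$)
$M{\left(E \right)} = -3$ ($M{\left(E \right)} = -2 - 1 = -3$)
$M^{2}{\left(c \right)} = \left(-3\right)^{2} = 9$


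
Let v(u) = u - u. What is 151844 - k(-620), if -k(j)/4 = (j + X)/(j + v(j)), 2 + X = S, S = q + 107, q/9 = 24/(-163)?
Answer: 3836422821/25265 ≈ 1.5185e+5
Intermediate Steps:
q = -216/163 (q = 9*(24/(-163)) = 9*(24*(-1/163)) = 9*(-24/163) = -216/163 ≈ -1.3252)
v(u) = 0
S = 17225/163 (S = -216/163 + 107 = 17225/163 ≈ 105.67)
X = 16899/163 (X = -2 + 17225/163 = 16899/163 ≈ 103.67)
k(j) = -4*(16899/163 + j)/j (k(j) = -4*(j + 16899/163)/(j + 0) = -4*(16899/163 + j)/j)
151844 - k(-620) = 151844 - (-4 - 67596/163/(-620)) = 151844 - (-4 - 67596/163*(-1/620)) = 151844 - (-4 + 16899/25265) = 151844 - 1*(-84161/25265) = 151844 + 84161/25265 = 3836422821/25265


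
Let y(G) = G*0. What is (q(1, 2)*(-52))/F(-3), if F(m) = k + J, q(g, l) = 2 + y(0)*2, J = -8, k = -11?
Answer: 104/19 ≈ 5.4737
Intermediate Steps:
y(G) = 0
q(g, l) = 2 (q(g, l) = 2 + 0*2 = 2 + 0 = 2)
F(m) = -19 (F(m) = -11 - 8 = -19)
(q(1, 2)*(-52))/F(-3) = (2*(-52))/(-19) = -104*(-1/19) = 104/19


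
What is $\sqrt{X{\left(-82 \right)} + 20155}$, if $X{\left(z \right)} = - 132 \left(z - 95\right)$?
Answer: $\sqrt{43519} \approx 208.61$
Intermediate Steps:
$X{\left(z \right)} = 12540 - 132 z$ ($X{\left(z \right)} = - 132 \left(-95 + z\right) = 12540 - 132 z$)
$\sqrt{X{\left(-82 \right)} + 20155} = \sqrt{\left(12540 - -10824\right) + 20155} = \sqrt{\left(12540 + 10824\right) + 20155} = \sqrt{23364 + 20155} = \sqrt{43519}$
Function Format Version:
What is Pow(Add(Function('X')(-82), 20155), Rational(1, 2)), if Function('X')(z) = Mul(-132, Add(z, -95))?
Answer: Pow(43519, Rational(1, 2)) ≈ 208.61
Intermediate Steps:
Function('X')(z) = Add(12540, Mul(-132, z)) (Function('X')(z) = Mul(-132, Add(-95, z)) = Add(12540, Mul(-132, z)))
Pow(Add(Function('X')(-82), 20155), Rational(1, 2)) = Pow(Add(Add(12540, Mul(-132, -82)), 20155), Rational(1, 2)) = Pow(Add(Add(12540, 10824), 20155), Rational(1, 2)) = Pow(Add(23364, 20155), Rational(1, 2)) = Pow(43519, Rational(1, 2))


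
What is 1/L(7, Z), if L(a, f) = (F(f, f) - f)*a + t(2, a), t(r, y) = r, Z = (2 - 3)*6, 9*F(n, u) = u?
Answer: 3/118 ≈ 0.025424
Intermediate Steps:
F(n, u) = u/9
Z = -6 (Z = -1*6 = -6)
L(a, f) = 2 - 8*a*f/9 (L(a, f) = (f/9 - f)*a + 2 = (-8*f/9)*a + 2 = -8*a*f/9 + 2 = 2 - 8*a*f/9)
1/L(7, Z) = 1/(2 - 8/9*7*(-6)) = 1/(2 + 112/3) = 1/(118/3) = 3/118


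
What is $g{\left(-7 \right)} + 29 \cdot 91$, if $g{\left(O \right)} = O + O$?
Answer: $2625$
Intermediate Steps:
$g{\left(O \right)} = 2 O$
$g{\left(-7 \right)} + 29 \cdot 91 = 2 \left(-7\right) + 29 \cdot 91 = -14 + 2639 = 2625$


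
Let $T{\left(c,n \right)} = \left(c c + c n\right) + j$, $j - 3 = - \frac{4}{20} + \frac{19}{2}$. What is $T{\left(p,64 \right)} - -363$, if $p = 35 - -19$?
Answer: $\frac{67473}{10} \approx 6747.3$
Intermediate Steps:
$j = \frac{123}{10}$ ($j = 3 + \left(- \frac{4}{20} + \frac{19}{2}\right) = 3 + \left(\left(-4\right) \frac{1}{20} + 19 \cdot \frac{1}{2}\right) = 3 + \left(- \frac{1}{5} + \frac{19}{2}\right) = 3 + \frac{93}{10} = \frac{123}{10} \approx 12.3$)
$p = 54$ ($p = 35 + 19 = 54$)
$T{\left(c,n \right)} = \frac{123}{10} + c^{2} + c n$ ($T{\left(c,n \right)} = \left(c c + c n\right) + \frac{123}{10} = \left(c^{2} + c n\right) + \frac{123}{10} = \frac{123}{10} + c^{2} + c n$)
$T{\left(p,64 \right)} - -363 = \left(\frac{123}{10} + 54^{2} + 54 \cdot 64\right) - -363 = \left(\frac{123}{10} + 2916 + 3456\right) + 363 = \frac{63843}{10} + 363 = \frac{67473}{10}$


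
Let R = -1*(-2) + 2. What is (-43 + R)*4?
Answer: -156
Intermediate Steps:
R = 4 (R = 2 + 2 = 4)
(-43 + R)*4 = (-43 + 4)*4 = -39*4 = -156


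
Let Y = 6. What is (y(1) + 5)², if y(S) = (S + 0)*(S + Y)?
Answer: 144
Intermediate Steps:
y(S) = S*(6 + S) (y(S) = (S + 0)*(S + 6) = S*(6 + S))
(y(1) + 5)² = (1*(6 + 1) + 5)² = (1*7 + 5)² = (7 + 5)² = 12² = 144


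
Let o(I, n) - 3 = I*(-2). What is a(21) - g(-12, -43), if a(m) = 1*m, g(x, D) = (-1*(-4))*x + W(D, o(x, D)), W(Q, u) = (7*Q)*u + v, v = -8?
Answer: 8204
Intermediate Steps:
o(I, n) = 3 - 2*I (o(I, n) = 3 + I*(-2) = 3 - 2*I)
W(Q, u) = -8 + 7*Q*u (W(Q, u) = (7*Q)*u - 8 = 7*Q*u - 8 = -8 + 7*Q*u)
g(x, D) = -8 + 4*x + 7*D*(3 - 2*x) (g(x, D) = (-1*(-4))*x + (-8 + 7*D*(3 - 2*x)) = 4*x + (-8 + 7*D*(3 - 2*x)) = -8 + 4*x + 7*D*(3 - 2*x))
a(m) = m
a(21) - g(-12, -43) = 21 - (-8 + 4*(-12) - 7*(-43)*(-3 + 2*(-12))) = 21 - (-8 - 48 - 7*(-43)*(-3 - 24)) = 21 - (-8 - 48 - 7*(-43)*(-27)) = 21 - (-8 - 48 - 8127) = 21 - 1*(-8183) = 21 + 8183 = 8204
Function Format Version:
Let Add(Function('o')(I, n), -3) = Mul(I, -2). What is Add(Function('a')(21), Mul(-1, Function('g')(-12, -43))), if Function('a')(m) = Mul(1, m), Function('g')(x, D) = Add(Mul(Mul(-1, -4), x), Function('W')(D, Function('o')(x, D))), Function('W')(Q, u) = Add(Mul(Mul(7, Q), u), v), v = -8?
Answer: 8204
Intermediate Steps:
Function('o')(I, n) = Add(3, Mul(-2, I)) (Function('o')(I, n) = Add(3, Mul(I, -2)) = Add(3, Mul(-2, I)))
Function('W')(Q, u) = Add(-8, Mul(7, Q, u)) (Function('W')(Q, u) = Add(Mul(Mul(7, Q), u), -8) = Add(Mul(7, Q, u), -8) = Add(-8, Mul(7, Q, u)))
Function('g')(x, D) = Add(-8, Mul(4, x), Mul(7, D, Add(3, Mul(-2, x)))) (Function('g')(x, D) = Add(Mul(Mul(-1, -4), x), Add(-8, Mul(7, D, Add(3, Mul(-2, x))))) = Add(Mul(4, x), Add(-8, Mul(7, D, Add(3, Mul(-2, x))))) = Add(-8, Mul(4, x), Mul(7, D, Add(3, Mul(-2, x)))))
Function('a')(m) = m
Add(Function('a')(21), Mul(-1, Function('g')(-12, -43))) = Add(21, Mul(-1, Add(-8, Mul(4, -12), Mul(-7, -43, Add(-3, Mul(2, -12)))))) = Add(21, Mul(-1, Add(-8, -48, Mul(-7, -43, Add(-3, -24))))) = Add(21, Mul(-1, Add(-8, -48, Mul(-7, -43, -27)))) = Add(21, Mul(-1, Add(-8, -48, -8127))) = Add(21, Mul(-1, -8183)) = Add(21, 8183) = 8204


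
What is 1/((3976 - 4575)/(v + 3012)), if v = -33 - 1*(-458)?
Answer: -3437/599 ≈ -5.7379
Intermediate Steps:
v = 425 (v = -33 + 458 = 425)
1/((3976 - 4575)/(v + 3012)) = 1/((3976 - 4575)/(425 + 3012)) = 1/(-599/3437) = -3437/599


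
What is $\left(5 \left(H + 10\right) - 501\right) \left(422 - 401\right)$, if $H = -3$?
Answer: $-9786$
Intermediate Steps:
$\left(5 \left(H + 10\right) - 501\right) \left(422 - 401\right) = \left(5 \left(-3 + 10\right) - 501\right) \left(422 - 401\right) = \left(5 \cdot 7 - 501\right) 21 = \left(35 - 501\right) 21 = \left(-466\right) 21 = -9786$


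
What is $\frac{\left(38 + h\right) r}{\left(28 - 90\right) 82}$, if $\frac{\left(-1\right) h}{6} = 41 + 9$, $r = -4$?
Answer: $- \frac{262}{1271} \approx -0.20614$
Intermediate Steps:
$h = -300$ ($h = - 6 \left(41 + 9\right) = \left(-6\right) 50 = -300$)
$\frac{\left(38 + h\right) r}{\left(28 - 90\right) 82} = \frac{\left(38 - 300\right) \left(-4\right)}{\left(28 - 90\right) 82} = \frac{\left(-262\right) \left(-4\right)}{\left(-62\right) 82} = \frac{1048}{-5084} = 1048 \left(- \frac{1}{5084}\right) = - \frac{262}{1271}$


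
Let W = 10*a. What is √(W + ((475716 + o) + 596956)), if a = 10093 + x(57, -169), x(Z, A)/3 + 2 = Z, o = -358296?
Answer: 2*√204239 ≈ 903.86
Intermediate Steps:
x(Z, A) = -6 + 3*Z
a = 10258 (a = 10093 + (-6 + 3*57) = 10093 + (-6 + 171) = 10093 + 165 = 10258)
W = 102580 (W = 10*10258 = 102580)
√(W + ((475716 + o) + 596956)) = √(102580 + ((475716 - 358296) + 596956)) = √(102580 + (117420 + 596956)) = √(102580 + 714376) = √816956 = 2*√204239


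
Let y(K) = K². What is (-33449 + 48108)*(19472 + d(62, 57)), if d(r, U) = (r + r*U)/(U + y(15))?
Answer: 40273403650/141 ≈ 2.8563e+8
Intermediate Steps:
d(r, U) = (r + U*r)/(225 + U) (d(r, U) = (r + r*U)/(U + 15²) = (r + U*r)/(U + 225) = (r + U*r)/(225 + U))
(-33449 + 48108)*(19472 + d(62, 57)) = (-33449 + 48108)*(19472 + 62*(1 + 57)/(225 + 57)) = 14659*(19472 + 62*58/282) = 14659*(19472 + 62*(1/282)*58) = 14659*(19472 + 1798/141) = 14659*(2747350/141) = 40273403650/141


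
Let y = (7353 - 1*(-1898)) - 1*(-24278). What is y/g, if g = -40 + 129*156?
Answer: 33529/20084 ≈ 1.6694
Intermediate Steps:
g = 20084 (g = -40 + 20124 = 20084)
y = 33529 (y = (7353 + 1898) + 24278 = 9251 + 24278 = 33529)
y/g = 33529/20084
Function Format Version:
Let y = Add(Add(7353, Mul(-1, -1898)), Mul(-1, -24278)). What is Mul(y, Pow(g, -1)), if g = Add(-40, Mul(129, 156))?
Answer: Rational(33529, 20084) ≈ 1.6694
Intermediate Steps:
g = 20084 (g = Add(-40, 20124) = 20084)
y = 33529 (y = Add(Add(7353, 1898), 24278) = Add(9251, 24278) = 33529)
Mul(y, Pow(g, -1)) = Mul(33529, Pow(20084, -1)) = Mul(33529, Rational(1, 20084)) = Rational(33529, 20084)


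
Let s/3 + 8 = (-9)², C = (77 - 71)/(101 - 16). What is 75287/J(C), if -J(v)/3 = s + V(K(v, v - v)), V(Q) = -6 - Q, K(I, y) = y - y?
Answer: -75287/639 ≈ -117.82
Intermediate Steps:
K(I, y) = 0
C = 6/85 ≈ 0.070588
s = 219 (s = -24 + 3*(-9)² = -24 + 3*81 = -24 + 243 = 219)
J(v) = -639 (J(v) = -3*(219 + (-6 - 1*0)) = -3*(219 + (-6 + 0)) = -3*(219 - 6) = -3*213 = -639)
75287/J(C) = 75287/(-639) = 75287*(-1/639) = -75287/639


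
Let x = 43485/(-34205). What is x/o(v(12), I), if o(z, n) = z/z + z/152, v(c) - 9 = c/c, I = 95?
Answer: -220324/184707 ≈ -1.1928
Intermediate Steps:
x = -8697/6841 (x = 43485*(-1/34205) = -8697/6841 ≈ -1.2713)
v(c) = 10 (v(c) = 9 + c/c = 9 + 1 = 10)
o(z, n) = 1 + z/152 (o(z, n) = 1 + z*(1/152) = 1 + z/152)
x/o(v(12), I) = -8697/(6841*(1 + (1/152)*10)) = -8697/(6841*(1 + 5/76)) = -8697/(6841*81/76) = -8697/6841*76/81 = -220324/184707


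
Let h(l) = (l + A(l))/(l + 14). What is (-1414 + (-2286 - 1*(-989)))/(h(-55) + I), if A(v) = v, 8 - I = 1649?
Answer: 111151/67171 ≈ 1.6547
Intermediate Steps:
I = -1641 (I = 8 - 1*1649 = 8 - 1649 = -1641)
h(l) = 2*l/(14 + l) (h(l) = (l + l)/(l + 14) = (2*l)/(14 + l) = 2*l/(14 + l))
(-1414 + (-2286 - 1*(-989)))/(h(-55) + I) = (-1414 + (-2286 - 1*(-989)))/(2*(-55)/(14 - 55) - 1641) = (-1414 + (-2286 + 989))/(2*(-55)/(-41) - 1641) = (-1414 - 1297)/(2*(-55)*(-1/41) - 1641) = -2711/(110/41 - 1641) = -2711/(-67171/41) = -2711*(-41/67171) = 111151/67171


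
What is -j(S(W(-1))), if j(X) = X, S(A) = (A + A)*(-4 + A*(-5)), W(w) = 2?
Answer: 56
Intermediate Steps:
S(A) = 2*A*(-4 - 5*A) (S(A) = (2*A)*(-4 - 5*A) = 2*A*(-4 - 5*A))
-j(S(W(-1))) = -(-2)*2*(4 + 5*2) = -(-2)*2*(4 + 10) = -(-2)*2*14 = -1*(-56) = 56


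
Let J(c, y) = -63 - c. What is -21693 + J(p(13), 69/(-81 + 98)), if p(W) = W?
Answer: -21769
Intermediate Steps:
-21693 + J(p(13), 69/(-81 + 98)) = -21693 + (-63 - 1*13) = -21693 + (-63 - 13) = -21693 - 76 = -21769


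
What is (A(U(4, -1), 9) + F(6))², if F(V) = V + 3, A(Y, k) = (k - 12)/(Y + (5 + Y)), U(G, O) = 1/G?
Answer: 8649/121 ≈ 71.479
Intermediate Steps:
A(Y, k) = (-12 + k)/(5 + 2*Y)
F(V) = 3 + V
(A(U(4, -1), 9) + F(6))² = ((-12 + 9)/(5 + 2/4) + (3 + 6))² = (-3/(5 + 2*(¼)) + 9)² = (-3/(5 + ½) + 9)² = (-3/(11/2) + 9)² = ((2/11)*(-3) + 9)² = (-6/11 + 9)² = (93/11)² = 8649/121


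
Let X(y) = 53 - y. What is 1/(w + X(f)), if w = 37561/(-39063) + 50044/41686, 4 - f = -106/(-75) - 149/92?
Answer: 624212416900/30606831280277 ≈ 0.020395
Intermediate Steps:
f = 29023/6900 (f = 4 - (-106/(-75) - 149/92) = 4 - (-106*(-1/75) - 149*1/92) = 4 - (106/75 - 149/92) = 4 - 1*(-1423/6900) = 4 + 1423/6900 = 29023/6900 ≈ 4.2062)
w = 194550463/814190109 (w = 37561*(-1/39063) + 50044*(1/41686) = -37561/39063 + 25022/20843 = 194550463/814190109 ≈ 0.23895)
1/(w + X(f)) = 1/(194550463/814190109 + (53 - 1*29023/6900)) = 1/(194550463/814190109 + (53 - 29023/6900)) = 1/(194550463/814190109 + 336677/6900) = 1/(30606831280277/624212416900) = 624212416900/30606831280277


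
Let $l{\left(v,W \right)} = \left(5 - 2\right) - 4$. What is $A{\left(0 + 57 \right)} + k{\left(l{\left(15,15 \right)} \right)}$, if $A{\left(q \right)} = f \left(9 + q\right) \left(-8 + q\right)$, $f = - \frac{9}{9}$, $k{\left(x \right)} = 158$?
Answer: $-3076$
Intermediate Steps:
$l{\left(v,W \right)} = -1$ ($l{\left(v,W \right)} = 3 - 4 = -1$)
$f = -1$ ($f = \left(-9\right) \frac{1}{9} = -1$)
$A{\left(q \right)} = - \left(-8 + q\right) \left(9 + q\right)$ ($A{\left(q \right)} = - \left(9 + q\right) \left(-8 + q\right) = - \left(-8 + q\right) \left(9 + q\right)$)
$A{\left(0 + 57 \right)} + k{\left(l{\left(15,15 \right)} \right)} = \left(72 - \left(0 + 57\right) - \left(0 + 57\right)^{2}\right) + 158 = \left(72 - 57 - 57^{2}\right) + 158 = \left(72 - 57 - 3249\right) + 158 = -3234 + 158 = -3076$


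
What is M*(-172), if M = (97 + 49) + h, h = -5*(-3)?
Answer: -27692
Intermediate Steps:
h = 15
M = 161 (M = (97 + 49) + 15 = 146 + 15 = 161)
M*(-172) = 161*(-172) = -27692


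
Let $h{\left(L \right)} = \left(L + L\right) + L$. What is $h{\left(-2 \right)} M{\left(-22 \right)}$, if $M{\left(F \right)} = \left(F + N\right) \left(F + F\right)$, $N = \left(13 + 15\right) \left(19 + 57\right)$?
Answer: $555984$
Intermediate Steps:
$h{\left(L \right)} = 3 L$ ($h{\left(L \right)} = 2 L + L = 3 L$)
$N = 2128$ ($N = 28 \cdot 76 = 2128$)
$M{\left(F \right)} = 2 F \left(2128 + F\right)$ ($M{\left(F \right)} = \left(F + 2128\right) \left(F + F\right) = \left(2128 + F\right) 2 F = 2 F \left(2128 + F\right)$)
$h{\left(-2 \right)} M{\left(-22 \right)} = 3 \left(-2\right) 2 \left(-22\right) \left(2128 - 22\right) = - 6 \cdot 2 \left(-22\right) 2106 = \left(-6\right) \left(-92664\right) = 555984$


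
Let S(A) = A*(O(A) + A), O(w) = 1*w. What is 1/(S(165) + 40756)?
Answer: 1/95206 ≈ 1.0504e-5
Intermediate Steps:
O(w) = w
S(A) = 2*A**2 (S(A) = A*(A + A) = A*(2*A) = 2*A**2)
1/(S(165) + 40756) = 1/(2*165**2 + 40756) = 1/(2*27225 + 40756) = 1/(54450 + 40756) = 1/95206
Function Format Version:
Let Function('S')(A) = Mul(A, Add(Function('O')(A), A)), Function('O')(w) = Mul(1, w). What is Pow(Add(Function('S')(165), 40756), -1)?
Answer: Rational(1, 95206) ≈ 1.0504e-5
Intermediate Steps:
Function('O')(w) = w
Function('S')(A) = Mul(2, Pow(A, 2)) (Function('S')(A) = Mul(A, Add(A, A)) = Mul(A, Mul(2, A)) = Mul(2, Pow(A, 2)))
Pow(Add(Function('S')(165), 40756), -1) = Pow(Add(Mul(2, Pow(165, 2)), 40756), -1) = Pow(Add(Mul(2, 27225), 40756), -1) = Pow(Add(54450, 40756), -1) = Pow(95206, -1) = Rational(1, 95206)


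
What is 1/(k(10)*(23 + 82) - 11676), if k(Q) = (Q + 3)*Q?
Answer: 1/1974 ≈ 0.00050659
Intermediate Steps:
k(Q) = Q*(3 + Q) (k(Q) = (3 + Q)*Q = Q*(3 + Q))
1/(k(10)*(23 + 82) - 11676) = 1/((10*(3 + 10))*(23 + 82) - 11676) = 1/((10*13)*105 - 11676) = 1/(130*105 - 11676) = 1/(13650 - 11676) = 1/1974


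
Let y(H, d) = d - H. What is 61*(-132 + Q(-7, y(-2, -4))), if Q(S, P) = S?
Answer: -8479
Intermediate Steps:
61*(-132 + Q(-7, y(-2, -4))) = 61*(-132 - 7) = 61*(-139) = -8479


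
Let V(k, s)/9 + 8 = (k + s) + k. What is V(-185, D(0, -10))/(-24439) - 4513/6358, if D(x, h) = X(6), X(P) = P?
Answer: -89006623/155383162 ≈ -0.57282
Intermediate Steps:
D(x, h) = 6
V(k, s) = -72 + 9*s + 18*k (V(k, s) = -72 + 9*((k + s) + k) = -72 + 9*(s + 2*k) = -72 + (9*s + 18*k) = -72 + 9*s + 18*k)
V(-185, D(0, -10))/(-24439) - 4513/6358 = (-72 + 9*6 + 18*(-185))/(-24439) - 4513/6358 = (-72 + 54 - 3330)*(-1/24439) - 4513*1/6358 = -3348*(-1/24439) - 4513/6358 = 3348/24439 - 4513/6358 = -89006623/155383162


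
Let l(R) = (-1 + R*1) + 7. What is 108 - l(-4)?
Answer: 106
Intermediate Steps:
l(R) = 6 + R (l(R) = (-1 + R) + 7 = 6 + R)
108 - l(-4) = 108 - (6 - 4) = 108 - 1*2 = 108 - 2 = 106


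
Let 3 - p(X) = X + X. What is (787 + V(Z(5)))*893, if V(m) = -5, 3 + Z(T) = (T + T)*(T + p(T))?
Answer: 698326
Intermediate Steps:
p(X) = 3 - 2*X (p(X) = 3 - (X + X) = 3 - 2*X)
Z(T) = -3 + 2*T*(3 - T) (Z(T) = -3 + (T + T)*(T + (3 - 2*T)) = -3 + (2*T)*(3 - T) = -3 + 2*T*(3 - T))
(787 + V(Z(5)))*893 = (787 - 5)*893 = 782*893 = 698326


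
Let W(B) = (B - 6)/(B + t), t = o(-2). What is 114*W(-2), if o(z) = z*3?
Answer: 114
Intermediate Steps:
o(z) = 3*z
t = -6 (t = 3*(-2) = -6)
W(B) = 1 (W(B) = (B - 6)/(B - 6) = (-6 + B)/(-6 + B) = 1)
114*W(-2) = 114*1 = 114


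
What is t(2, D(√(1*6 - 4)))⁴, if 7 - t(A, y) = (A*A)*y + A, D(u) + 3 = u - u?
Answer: 83521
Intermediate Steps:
D(u) = -3 (D(u) = -3 + (u - u) = -3 + 0 = -3)
t(A, y) = 7 - A - y*A² (t(A, y) = 7 - ((A*A)*y + A) = 7 - (A²*y + A) = 7 - (y*A² + A) = 7 - (A + y*A²) = 7 + (-A - y*A²) = 7 - A - y*A²)
t(2, D(√(1*6 - 4)))⁴ = (7 - 1*2 - 1*(-3)*2²)⁴ = (7 - 2 - 1*(-3)*4)⁴ = (7 - 2 + 12)⁴ = 17⁴ = 83521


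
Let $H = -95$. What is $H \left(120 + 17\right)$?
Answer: $-13015$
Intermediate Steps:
$H \left(120 + 17\right) = - 95 \left(120 + 17\right) = \left(-95\right) 137 = -13015$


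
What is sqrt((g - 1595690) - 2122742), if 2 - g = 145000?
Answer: 3*I*sqrt(429270) ≈ 1965.6*I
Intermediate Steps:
g = -144998 (g = 2 - 1*145000 = 2 - 145000 = -144998)
sqrt((g - 1595690) - 2122742) = sqrt((-144998 - 1595690) - 2122742) = sqrt(-1740688 - 2122742) = sqrt(-3863430) = 3*I*sqrt(429270)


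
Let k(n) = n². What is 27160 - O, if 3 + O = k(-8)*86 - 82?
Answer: 21741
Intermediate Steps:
O = 5419 (O = -3 + ((-8)²*86 - 82) = -3 + (64*86 - 82) = -3 + (5504 - 82) = -3 + 5422 = 5419)
27160 - O = 27160 - 1*5419 = 27160 - 5419 = 21741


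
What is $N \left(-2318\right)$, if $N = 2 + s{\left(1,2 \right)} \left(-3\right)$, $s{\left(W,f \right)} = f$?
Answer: $9272$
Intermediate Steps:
$N = -4$ ($N = 2 + 2 \left(-3\right) = 2 - 6 = -4$)
$N \left(-2318\right) = \left(-4\right) \left(-2318\right) = 9272$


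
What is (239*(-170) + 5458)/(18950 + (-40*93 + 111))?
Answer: -35172/15341 ≈ -2.2927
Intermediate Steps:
(239*(-170) + 5458)/(18950 + (-40*93 + 111)) = (-40630 + 5458)/(18950 + (-3720 + 111)) = -35172/(18950 - 3609) = -35172/15341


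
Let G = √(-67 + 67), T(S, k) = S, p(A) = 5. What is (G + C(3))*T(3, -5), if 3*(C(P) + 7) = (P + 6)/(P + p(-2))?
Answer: -159/8 ≈ -19.875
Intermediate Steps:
G = 0 (G = √0 = 0)
C(P) = -7 + (6 + P)/(3*(5 + P)) (C(P) = -7 + ((P + 6)/(P + 5))/3 = -7 + ((6 + P)/(5 + P))/3 = -7 + (6 + P)/(3*(5 + P)))
(G + C(3))*T(3, -5) = (0 + (-99 - 20*3)/(3*(5 + 3)))*3 = (0 + (⅓)*(-99 - 60)/8)*3 = (0 + (⅓)*(⅛)*(-159))*3 = (0 - 53/8)*3 = -53/8*3 = -159/8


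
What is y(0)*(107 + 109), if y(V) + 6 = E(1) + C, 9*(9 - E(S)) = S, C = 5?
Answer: 1704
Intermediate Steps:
E(S) = 9 - S/9
y(V) = 71/9 (y(V) = -6 + ((9 - 1/9*1) + 5) = -6 + ((9 - 1/9) + 5) = -6 + (80/9 + 5) = -6 + 125/9 = 71/9)
y(0)*(107 + 109) = 71*(107 + 109)/9 = (71/9)*216 = 1704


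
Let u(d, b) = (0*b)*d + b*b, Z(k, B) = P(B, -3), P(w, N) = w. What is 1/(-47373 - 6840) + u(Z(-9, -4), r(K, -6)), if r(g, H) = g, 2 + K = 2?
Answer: -1/54213 ≈ -1.8446e-5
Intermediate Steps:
K = 0 (K = -2 + 2 = 0)
Z(k, B) = B
u(d, b) = b**2 (u(d, b) = 0*d + b**2 = 0 + b**2 = b**2)
1/(-47373 - 6840) + u(Z(-9, -4), r(K, -6)) = 1/(-47373 - 6840) + 0**2 = 1/(-54213) + 0 = -1/54213 + 0 = -1/54213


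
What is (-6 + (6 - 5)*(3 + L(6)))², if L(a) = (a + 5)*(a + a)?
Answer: 16641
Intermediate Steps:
L(a) = 2*a*(5 + a) (L(a) = (5 + a)*(2*a) = 2*a*(5 + a))
(-6 + (6 - 5)*(3 + L(6)))² = (-6 + (6 - 5)*(3 + 2*6*(5 + 6)))² = (-6 + 1*(3 + 2*6*11))² = (-6 + 1*(3 + 132))² = (-6 + 1*135)² = (-6 + 135)² = 129² = 16641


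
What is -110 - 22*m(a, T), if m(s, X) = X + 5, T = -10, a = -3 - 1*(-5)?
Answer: 0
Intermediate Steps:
a = 2 (a = -3 + 5 = 2)
m(s, X) = 5 + X
-110 - 22*m(a, T) = -110 - 22*(5 - 10) = -110 - 22*(-5) = -110 + 110 = 0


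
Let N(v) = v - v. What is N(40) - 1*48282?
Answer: -48282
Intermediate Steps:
N(v) = 0
N(40) - 1*48282 = 0 - 1*48282 = 0 - 48282 = -48282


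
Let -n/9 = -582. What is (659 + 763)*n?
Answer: 7448436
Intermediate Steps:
n = 5238 (n = -9*(-582) = 5238)
(659 + 763)*n = (659 + 763)*5238 = 1422*5238 = 7448436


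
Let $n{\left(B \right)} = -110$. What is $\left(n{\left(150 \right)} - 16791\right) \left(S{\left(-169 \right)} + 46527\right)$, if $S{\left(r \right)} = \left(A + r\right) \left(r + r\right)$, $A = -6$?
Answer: $-1786046977$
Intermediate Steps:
$S{\left(r \right)} = 2 r \left(-6 + r\right)$ ($S{\left(r \right)} = \left(-6 + r\right) \left(r + r\right) = \left(-6 + r\right) 2 r = 2 r \left(-6 + r\right)$)
$\left(n{\left(150 \right)} - 16791\right) \left(S{\left(-169 \right)} + 46527\right) = \left(-110 - 16791\right) \left(2 \left(-169\right) \left(-6 - 169\right) + 46527\right) = - 16901 \left(2 \left(-169\right) \left(-175\right) + 46527\right) = - 16901 \left(59150 + 46527\right) = \left(-16901\right) 105677 = -1786046977$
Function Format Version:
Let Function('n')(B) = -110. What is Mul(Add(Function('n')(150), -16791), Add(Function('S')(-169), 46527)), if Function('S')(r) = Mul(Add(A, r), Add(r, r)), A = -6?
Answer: -1786046977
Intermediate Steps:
Function('S')(r) = Mul(2, r, Add(-6, r)) (Function('S')(r) = Mul(Add(-6, r), Add(r, r)) = Mul(Add(-6, r), Mul(2, r)) = Mul(2, r, Add(-6, r)))
Mul(Add(Function('n')(150), -16791), Add(Function('S')(-169), 46527)) = Mul(Add(-110, -16791), Add(Mul(2, -169, Add(-6, -169)), 46527)) = Mul(-16901, Add(Mul(2, -169, -175), 46527)) = Mul(-16901, Add(59150, 46527)) = Mul(-16901, 105677) = -1786046977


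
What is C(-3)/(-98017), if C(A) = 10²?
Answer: -100/98017 ≈ -0.0010202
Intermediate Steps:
C(A) = 100
C(-3)/(-98017) = 100/(-98017) = 100*(-1/98017) = -100/98017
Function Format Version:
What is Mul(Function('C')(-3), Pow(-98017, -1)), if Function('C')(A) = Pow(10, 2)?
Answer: Rational(-100, 98017) ≈ -0.0010202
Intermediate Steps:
Function('C')(A) = 100
Mul(Function('C')(-3), Pow(-98017, -1)) = Mul(100, Pow(-98017, -1)) = Mul(100, Rational(-1, 98017)) = Rational(-100, 98017)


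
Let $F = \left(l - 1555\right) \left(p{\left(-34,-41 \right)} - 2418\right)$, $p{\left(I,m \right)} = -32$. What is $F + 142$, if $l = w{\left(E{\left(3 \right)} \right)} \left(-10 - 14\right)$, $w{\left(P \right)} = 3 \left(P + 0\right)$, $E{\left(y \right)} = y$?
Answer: $4339092$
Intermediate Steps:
$w{\left(P \right)} = 3 P$
$l = -216$ ($l = 3 \cdot 3 \left(-10 - 14\right) = 9 \left(-24\right) = -216$)
$F = 4338950$ ($F = \left(-216 - 1555\right) \left(-32 - 2418\right) = \left(-1771\right) \left(-2450\right) = 4338950$)
$F + 142 = 4338950 + 142 = 4339092$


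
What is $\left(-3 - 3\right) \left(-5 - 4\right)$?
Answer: $54$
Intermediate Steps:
$\left(-3 - 3\right) \left(-5 - 4\right) = \left(-3 - 3\right) \left(-9\right) = \left(-6\right) \left(-9\right) = 54$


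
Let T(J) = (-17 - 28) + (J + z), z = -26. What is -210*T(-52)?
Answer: 25830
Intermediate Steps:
T(J) = -71 + J (T(J) = (-17 - 28) + (J - 26) = -45 + (-26 + J) = -71 + J)
-210*T(-52) = -210*(-71 - 52) = -210*(-123) = 25830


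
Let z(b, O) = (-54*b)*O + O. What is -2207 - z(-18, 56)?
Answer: -56695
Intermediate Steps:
z(b, O) = O - 54*O*b (z(b, O) = -54*O*b + O = O - 54*O*b)
-2207 - z(-18, 56) = -2207 - 56*(1 - 54*(-18)) = -2207 - 56*(1 + 972) = -2207 - 56*973 = -2207 - 1*54488 = -2207 - 54488 = -56695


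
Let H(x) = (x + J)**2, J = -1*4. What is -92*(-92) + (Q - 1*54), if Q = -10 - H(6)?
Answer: 8396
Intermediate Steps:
J = -4
H(x) = (-4 + x)**2 (H(x) = (x - 4)**2 = (-4 + x)**2)
Q = -14 (Q = -10 - (-4 + 6)**2 = -10 - 1*2**2 = -10 - 1*4 = -10 - 4 = -14)
-92*(-92) + (Q - 1*54) = -92*(-92) + (-14 - 1*54) = 8464 + (-14 - 54) = 8464 - 68 = 8396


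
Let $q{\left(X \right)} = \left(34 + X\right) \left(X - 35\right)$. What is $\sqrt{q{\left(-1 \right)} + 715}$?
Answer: $i \sqrt{473} \approx 21.749 i$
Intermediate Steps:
$q{\left(X \right)} = \left(-35 + X\right) \left(34 + X\right)$ ($q{\left(X \right)} = \left(34 + X\right) \left(-35 + X\right) = \left(-35 + X\right) \left(34 + X\right)$)
$\sqrt{q{\left(-1 \right)} + 715} = \sqrt{\left(-1190 + \left(-1\right)^{2} - -1\right) + 715} = \sqrt{\left(-1190 + 1 + 1\right) + 715} = \sqrt{-1188 + 715} = \sqrt{-473} = i \sqrt{473}$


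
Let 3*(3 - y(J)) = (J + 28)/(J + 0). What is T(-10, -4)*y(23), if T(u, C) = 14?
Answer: 728/23 ≈ 31.652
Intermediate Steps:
y(J) = 3 - (28 + J)/(3*J) (y(J) = 3 - (J + 28)/(3*(J + 0)) = 3 - (28 + J)/(3*J))
T(-10, -4)*y(23) = 14*((4/3)*(-7 + 2*23)/23) = 14*((4/3)*(1/23)*(-7 + 46)) = 14*((4/3)*(1/23)*39) = 14*(52/23) = 728/23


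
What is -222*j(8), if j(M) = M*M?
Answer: -14208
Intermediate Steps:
j(M) = M²
-222*j(8) = -222*8² = -222*64 = -14208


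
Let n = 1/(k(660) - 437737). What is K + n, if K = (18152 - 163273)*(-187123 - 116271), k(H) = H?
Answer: 19243993595269897/437077 ≈ 4.4029e+10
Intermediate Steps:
K = 44028840674 (K = -145121*(-303394) = 44028840674)
n = -1/437077 (n = 1/(660 - 437737) = 1/(-437077) = -1/437077 ≈ -2.2879e-6)
K + n = 44028840674 - 1/437077 = 19243993595269897/437077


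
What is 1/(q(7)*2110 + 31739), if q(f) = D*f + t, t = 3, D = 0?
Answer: 1/38069 ≈ 2.6268e-5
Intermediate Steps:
q(f) = 3 (q(f) = 0*f + 3 = 0 + 3 = 3)
1/(q(7)*2110 + 31739) = 1/(3*2110 + 31739) = 1/(6330 + 31739) = 1/38069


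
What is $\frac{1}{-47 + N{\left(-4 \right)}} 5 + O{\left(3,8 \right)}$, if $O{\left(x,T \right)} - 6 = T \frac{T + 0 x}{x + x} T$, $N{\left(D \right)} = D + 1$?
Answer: $\frac{2737}{30} \approx 91.233$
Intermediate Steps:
$N{\left(D \right)} = 1 + D$
$O{\left(x,T \right)} = 6 + \frac{T^{3}}{2 x}$ ($O{\left(x,T \right)} = 6 + T \frac{T + 0 x}{x + x} T = 6 + T \frac{T + 0}{2 x} T = 6 + T T \frac{1}{2 x} T = 6 + T \frac{T}{2 x} T = 6 + \frac{T^{2}}{2 x} T = 6 + \frac{T^{3}}{2 x}$)
$\frac{1}{-47 + N{\left(-4 \right)}} 5 + O{\left(3,8 \right)} = \frac{1}{-47 + \left(1 - 4\right)} 5 + \left(6 + \frac{8^{3}}{2 \cdot 3}\right) = \frac{1}{-47 - 3} \cdot 5 + \left(6 + \frac{1}{2} \cdot 512 \cdot \frac{1}{3}\right) = \frac{1}{-50} \cdot 5 + \left(6 + \frac{256}{3}\right) = \left(- \frac{1}{50}\right) 5 + \frac{274}{3} = - \frac{1}{10} + \frac{274}{3} = \frac{2737}{30}$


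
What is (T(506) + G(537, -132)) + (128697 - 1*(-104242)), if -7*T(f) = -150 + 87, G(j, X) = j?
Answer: 233485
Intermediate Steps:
T(f) = 9 (T(f) = -(-150 + 87)/7 = -1/7*(-63) = 9)
(T(506) + G(537, -132)) + (128697 - 1*(-104242)) = (9 + 537) + (128697 - 1*(-104242)) = 546 + (128697 + 104242) = 546 + 232939 = 233485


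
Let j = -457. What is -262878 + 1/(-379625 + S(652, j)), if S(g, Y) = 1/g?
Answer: -65066379346774/247515499 ≈ -2.6288e+5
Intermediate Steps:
-262878 + 1/(-379625 + S(652, j)) = -262878 + 1/(-379625 + 1/652) = -262878 + 1/(-247515499/652) = -262878 - 652/247515499 = -65066379346774/247515499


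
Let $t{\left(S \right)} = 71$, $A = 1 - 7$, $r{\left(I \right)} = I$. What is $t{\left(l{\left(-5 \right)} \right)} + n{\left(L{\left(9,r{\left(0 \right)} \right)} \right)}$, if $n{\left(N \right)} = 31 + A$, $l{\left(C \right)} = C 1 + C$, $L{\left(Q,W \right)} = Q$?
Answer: $96$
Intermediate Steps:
$A = -6$ ($A = 1 - 7 = -6$)
$l{\left(C \right)} = 2 C$ ($l{\left(C \right)} = C + C = 2 C$)
$n{\left(N \right)} = 25$ ($n{\left(N \right)} = 31 - 6 = 25$)
$t{\left(l{\left(-5 \right)} \right)} + n{\left(L{\left(9,r{\left(0 \right)} \right)} \right)} = 71 + 25 = 96$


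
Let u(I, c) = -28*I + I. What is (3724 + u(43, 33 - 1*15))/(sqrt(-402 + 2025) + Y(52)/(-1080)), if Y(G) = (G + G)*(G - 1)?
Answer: 25489035/3237734 + 5190075*sqrt(1623)/3237734 ≈ 72.452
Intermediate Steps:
Y(G) = 2*G*(-1 + G) (Y(G) = (2*G)*(-1 + G) = 2*G*(-1 + G))
u(I, c) = -27*I
(3724 + u(43, 33 - 1*15))/(sqrt(-402 + 2025) + Y(52)/(-1080)) = (3724 - 27*43)/(sqrt(-402 + 2025) + (2*52*(-1 + 52))/(-1080)) = (3724 - 1161)/(sqrt(1623) + (2*52*51)*(-1/1080)) = 2563/(sqrt(1623) + 5304*(-1/1080)) = 2563/(sqrt(1623) - 221/45) = 2563/(-221/45 + sqrt(1623))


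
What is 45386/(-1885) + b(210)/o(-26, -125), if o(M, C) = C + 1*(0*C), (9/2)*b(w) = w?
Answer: -691346/28275 ≈ -24.451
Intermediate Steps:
b(w) = 2*w/9
o(M, C) = C (o(M, C) = C + 1*0 = C + 0 = C)
45386/(-1885) + b(210)/o(-26, -125) = 45386/(-1885) + ((2/9)*210)/(-125) = 45386*(-1/1885) + (140/3)*(-1/125) = -45386/1885 - 28/75 = -691346/28275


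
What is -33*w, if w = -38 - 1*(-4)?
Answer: 1122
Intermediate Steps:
w = -34 (w = -38 + 4 = -34)
-33*w = -33*(-34) = 1122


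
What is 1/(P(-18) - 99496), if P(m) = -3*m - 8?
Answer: -1/99450 ≈ -1.0055e-5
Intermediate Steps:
P(m) = -8 - 3*m
1/(P(-18) - 99496) = 1/((-8 - 3*(-18)) - 99496) = 1/((-8 + 54) - 99496) = 1/(46 - 99496) = 1/(-99450) = -1/99450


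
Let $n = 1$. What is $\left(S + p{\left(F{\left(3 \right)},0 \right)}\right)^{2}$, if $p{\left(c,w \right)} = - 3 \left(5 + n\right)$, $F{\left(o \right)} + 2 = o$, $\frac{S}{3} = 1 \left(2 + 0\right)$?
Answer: $144$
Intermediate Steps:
$S = 6$ ($S = 3 \cdot 1 \left(2 + 0\right) = 3 \cdot 1 \cdot 2 = 3 \cdot 2 = 6$)
$F{\left(o \right)} = -2 + o$
$p{\left(c,w \right)} = -18$ ($p{\left(c,w \right)} = - 3 \left(5 + 1\right) = \left(-3\right) 6 = -18$)
$\left(S + p{\left(F{\left(3 \right)},0 \right)}\right)^{2} = \left(6 - 18\right)^{2} = \left(-12\right)^{2} = 144$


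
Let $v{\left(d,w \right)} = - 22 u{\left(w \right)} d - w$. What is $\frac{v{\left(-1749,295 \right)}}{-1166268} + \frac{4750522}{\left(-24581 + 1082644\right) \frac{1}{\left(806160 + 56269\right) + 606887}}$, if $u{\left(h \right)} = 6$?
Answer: $\frac{478857139351806061}{72587354052} \approx 6.597 \cdot 10^{6}$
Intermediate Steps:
$v{\left(d,w \right)} = - w - 132 d$ ($v{\left(d,w \right)} = \left(-22\right) 6 d - w = - 132 d - w = - w - 132 d$)
$\frac{v{\left(-1749,295 \right)}}{-1166268} + \frac{4750522}{\left(-24581 + 1082644\right) \frac{1}{\left(806160 + 56269\right) + 606887}} = \frac{\left(-1\right) 295 - -230868}{-1166268} + \frac{4750522}{\left(-24581 + 1082644\right) \frac{1}{\left(806160 + 56269\right) + 606887}} = \left(-295 + 230868\right) \left(- \frac{1}{1166268}\right) + \frac{4750522}{1058063 \frac{1}{862429 + 606887}} = 230573 \left(- \frac{1}{1166268}\right) + \frac{4750522}{1058063 \cdot \frac{1}{1469316}} = - \frac{230573}{1166268} + \frac{4750522}{1058063 \cdot \frac{1}{1469316}} = - \frac{230573}{1166268} + \frac{4750522}{\frac{1058063}{1469316}} = - \frac{230573}{1166268} + 4750522 \cdot \frac{1469316}{1058063} = - \frac{230573}{1166268} + \frac{6980017982952}{1058063} = \frac{478857139351806061}{72587354052}$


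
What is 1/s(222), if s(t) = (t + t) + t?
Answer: 1/666 ≈ 0.0015015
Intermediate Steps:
s(t) = 3*t (s(t) = 2*t + t = 3*t)
1/s(222) = 1/(3*222) = 1/666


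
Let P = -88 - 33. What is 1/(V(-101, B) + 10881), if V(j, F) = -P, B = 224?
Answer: 1/11002 ≈ 9.0893e-5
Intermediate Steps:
P = -121
V(j, F) = 121 (V(j, F) = -1*(-121) = 121)
1/(V(-101, B) + 10881) = 1/(121 + 10881) = 1/11002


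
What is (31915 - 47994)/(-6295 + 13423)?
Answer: -16079/7128 ≈ -2.2558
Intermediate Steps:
(31915 - 47994)/(-6295 + 13423) = -16079/7128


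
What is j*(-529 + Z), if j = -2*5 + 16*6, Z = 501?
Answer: -2408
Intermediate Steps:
j = 86 (j = -10 + 96 = 86)
j*(-529 + Z) = 86*(-529 + 501) = 86*(-28) = -2408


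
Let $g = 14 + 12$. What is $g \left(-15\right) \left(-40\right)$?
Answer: $15600$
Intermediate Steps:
$g = 26$
$g \left(-15\right) \left(-40\right) = 26 \left(-15\right) \left(-40\right) = \left(-390\right) \left(-40\right) = 15600$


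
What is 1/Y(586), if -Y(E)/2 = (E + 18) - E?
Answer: -1/36 ≈ -0.027778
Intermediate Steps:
Y(E) = -36 (Y(E) = -2*((E + 18) - E) = -2*((18 + E) - E) = -2*18 = -36)
1/Y(586) = 1/(-36) = -1/36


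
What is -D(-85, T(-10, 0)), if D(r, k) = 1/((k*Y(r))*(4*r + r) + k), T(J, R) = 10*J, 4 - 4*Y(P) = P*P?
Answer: 1/76723225 ≈ 1.3034e-8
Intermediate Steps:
Y(P) = 1 - P²/4 (Y(P) = 1 - P*P/4 = 1 - P²/4)
D(r, k) = 1/(k + 5*k*r*(1 - r²/4)) (D(r, k) = 1/((k*(1 - r²/4))*(4*r + r) + k) = 1/((k*(1 - r²/4))*(5*r) + k) = 1/(5*k*r*(1 - r²/4) + k) = 1/(k + 5*k*r*(1 - r²/4)))
-D(-85, T(-10, 0)) = -(-4)/((10*(-10))*(-4 + 5*(-85)*(-4 + (-85)²))) = -(-4)/((-100)*(-4 + 5*(-85)*(-4 + 7225))) = -(-4)*(-1)/(100*(-4 + 5*(-85)*7221)) = -(-4)*(-1)/(100*(-4 - 3068925)) = -(-4)*(-1)/(100*(-3068929)) = -(-4)*(-1)*(-1)/(100*3068929) = -1*(-1/76723225) = 1/76723225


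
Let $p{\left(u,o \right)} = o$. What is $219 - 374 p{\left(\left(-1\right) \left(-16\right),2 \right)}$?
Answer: $-529$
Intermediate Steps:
$219 - 374 p{\left(\left(-1\right) \left(-16\right),2 \right)} = 219 - 748 = -529$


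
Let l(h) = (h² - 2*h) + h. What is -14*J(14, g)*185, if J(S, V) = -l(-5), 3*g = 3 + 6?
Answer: 77700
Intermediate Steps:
l(h) = h² - h
g = 3 (g = (3 + 6)/3 = (⅓)*9 = 3)
J(S, V) = -30 (J(S, V) = -(-5)*(-1 - 5) = -(-5)*(-6) = -1*30 = -30)
-14*J(14, g)*185 = -14*(-30)*185 = 420*185 = 77700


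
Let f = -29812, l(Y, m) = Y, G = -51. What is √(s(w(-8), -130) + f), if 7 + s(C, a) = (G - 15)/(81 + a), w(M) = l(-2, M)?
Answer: I*√1461065/7 ≈ 172.68*I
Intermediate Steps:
w(M) = -2
s(C, a) = -7 - 66/(81 + a) (s(C, a) = -7 + (-51 - 15)/(81 + a) = -7 - 66/(81 + a))
√(s(w(-8), -130) + f) = √((-633 - 7*(-130))/(81 - 130) - 29812) = √((-633 + 910)/(-49) - 29812) = √(-1/49*277 - 29812) = √(-277/49 - 29812) = √(-1461065/49) = I*√1461065/7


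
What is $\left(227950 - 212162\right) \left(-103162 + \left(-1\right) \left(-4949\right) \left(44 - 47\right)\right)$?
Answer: $-1863126092$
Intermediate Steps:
$\left(227950 - 212162\right) \left(-103162 + \left(-1\right) \left(-4949\right) \left(44 - 47\right)\right) = 15788 \left(-103162 + 4949 \left(-3\right)\right) = 15788 \left(-103162 - 14847\right) = 15788 \left(-118009\right) = -1863126092$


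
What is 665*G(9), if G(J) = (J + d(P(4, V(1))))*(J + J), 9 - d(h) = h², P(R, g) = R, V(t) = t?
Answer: 23940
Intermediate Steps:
d(h) = 9 - h²
G(J) = 2*J*(-7 + J) (G(J) = (J + (9 - 1*4²))*(J + J) = (J + (9 - 1*16))*(2*J) = (J + (9 - 16))*(2*J) = (J - 7)*(2*J) = (-7 + J)*(2*J) = 2*J*(-7 + J))
665*G(9) = 665*(2*9*(-7 + 9)) = 665*(2*9*2) = 665*36 = 23940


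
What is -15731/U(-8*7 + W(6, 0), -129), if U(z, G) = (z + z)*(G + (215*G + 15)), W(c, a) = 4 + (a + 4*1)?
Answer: -15731/2673504 ≈ -0.0058840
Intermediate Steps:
W(c, a) = 8 + a (W(c, a) = 4 + (a + 4) = 4 + (4 + a) = 8 + a)
U(z, G) = 2*z*(15 + 216*G) (U(z, G) = (2*z)*(G + (15 + 215*G)) = (2*z)*(15 + 216*G) = 2*z*(15 + 216*G))
-15731/U(-8*7 + W(6, 0), -129) = -15731*1/(6*(5 + 72*(-129))*(-8*7 + (8 + 0))) = -15731*1/(6*(-56 + 8)*(5 - 9288)) = -15731/(6*(-48)*(-9283)) = -15731/2673504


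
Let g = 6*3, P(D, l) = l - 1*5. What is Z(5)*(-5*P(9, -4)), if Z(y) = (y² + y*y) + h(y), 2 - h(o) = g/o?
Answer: 2178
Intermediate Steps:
P(D, l) = -5 + l (P(D, l) = l - 5 = -5 + l)
g = 18
h(o) = 2 - 18/o
Z(y) = 2 - 18/y + 2*y² (Z(y) = (y² + y*y) + (2 - 18/y) = (y² + y²) + (2 - 18/y) = 2*y² + (2 - 18/y) = 2 - 18/y + 2*y²)
Z(5)*(-5*P(9, -4)) = (2 - 18/5 + 2*5²)*(-5*(-5 - 4)) = (2 - 18*⅕ + 2*25)*(-5*(-9)) = (2 - 18/5 + 50)*45 = (242/5)*45 = 2178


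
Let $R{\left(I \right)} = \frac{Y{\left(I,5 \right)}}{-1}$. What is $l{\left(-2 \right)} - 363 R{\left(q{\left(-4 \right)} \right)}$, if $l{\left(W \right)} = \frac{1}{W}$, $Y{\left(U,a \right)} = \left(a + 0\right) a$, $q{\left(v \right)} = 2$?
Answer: $\frac{18149}{2} \approx 9074.5$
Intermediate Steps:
$Y{\left(U,a \right)} = a^{2}$ ($Y{\left(U,a \right)} = a a = a^{2}$)
$R{\left(I \right)} = -25$ ($R{\left(I \right)} = \frac{5^{2}}{-1} = 25 \left(-1\right) = -25$)
$l{\left(-2 \right)} - 363 R{\left(q{\left(-4 \right)} \right)} = \frac{1}{-2} - -9075 = - \frac{1}{2} + 9075 = \frac{18149}{2}$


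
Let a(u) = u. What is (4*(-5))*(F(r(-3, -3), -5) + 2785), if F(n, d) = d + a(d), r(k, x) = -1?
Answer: -55500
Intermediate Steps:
F(n, d) = 2*d (F(n, d) = d + d = 2*d)
(4*(-5))*(F(r(-3, -3), -5) + 2785) = (4*(-5))*(2*(-5) + 2785) = -20*(-10 + 2785) = -20*2775 = -55500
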